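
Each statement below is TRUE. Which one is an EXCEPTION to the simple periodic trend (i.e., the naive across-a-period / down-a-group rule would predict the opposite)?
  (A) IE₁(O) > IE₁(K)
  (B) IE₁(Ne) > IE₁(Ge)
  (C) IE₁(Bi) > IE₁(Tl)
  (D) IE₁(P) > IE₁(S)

(D)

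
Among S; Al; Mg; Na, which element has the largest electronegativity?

S

Atoms toward the upper right of the periodic table pull bonding electrons most strongly.
All lie in period 3, so electronegativity increases left to right.
The largest electronegativity among these belongs to S.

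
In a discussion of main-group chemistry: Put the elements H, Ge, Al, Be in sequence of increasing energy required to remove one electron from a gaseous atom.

Al < Ge < Be < H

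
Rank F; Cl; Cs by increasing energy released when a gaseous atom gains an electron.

EA tends to increase across a period and decrease down a group, though the pattern is less regular than for IE or radius.
Here both period and group differ, so the two effects have to be weighed against each other.
F > Cs: both effects reinforce here, so F is clearly the higher of the two.
Cl > F: this pair runs against the simple trend — see the exception note.
Note the exception: Cl has a higher electron affinity than F, contrary to the simple trend — F's small 2p subshell makes the incoming electron feel strong e⁻–e⁻ repulsion, so Cl actually releases more energy on gaining an electron.
For reference (kJ/mol): F 328, Cl 349, Cs 46.
So from lowest to highest: Cs < F < Cl.

Cs, F, Cl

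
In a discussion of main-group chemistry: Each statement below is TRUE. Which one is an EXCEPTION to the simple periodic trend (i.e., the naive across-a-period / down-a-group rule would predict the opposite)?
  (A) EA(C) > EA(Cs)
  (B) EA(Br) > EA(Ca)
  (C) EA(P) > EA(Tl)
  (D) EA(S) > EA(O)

The general trend: electron affinity increases across a period and decreases down a group.
(A) C (period 2, group 14) vs Cs (period 6, group 1): the stated order agrees with the simple trend.
(B) Br (period 4, group 17) vs Ca (period 4, group 2): the stated order agrees with the simple trend.
(C) P (period 3, group 15) vs Tl (period 6, group 13): the stated order agrees with the simple trend.
(D) S (period 3, group 16) vs O (period 2, group 16): the stated order contradicts the simple trend.
The exception is (D): the compact 2p subshell of O repels the added electron more than S's larger 3p does.

(D)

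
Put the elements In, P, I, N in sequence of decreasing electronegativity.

N is in period 2, group 15; P is in period 3, group 15; In is in period 5, group 13; I is in period 5, group 17.
EN rises left→right (higher Z_eff, smaller atoms) and falls top→bottom (larger, more shielded atoms).
These span different periods and groups, so the two trends combine.
P > In: both effects reinforce here, so P is clearly the higher of the two.
I > P: the two effects oppose for this pair; the across-period effect wins (2.66 vs 2.19).
N > I: period and group pull opposite ways; the down-group shift dominates (3.04 vs 2.66).
Approximate values (Pauling): N 3.04, P 2.19, In 1.78, I 2.66.
So from highest to lowest: N > I > P > In.

N, I, P, In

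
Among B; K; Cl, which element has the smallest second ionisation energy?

After 1 electron has been removed, what remains? B⁺ still has 2 valence electrons; K⁺ is the bare [Ar] core; Cl⁺ still has 6 valence electrons.
Pulling an electron out of a noble-gas core costs far more than removing a remaining valence electron, so K sits at the high end of IE_2.
Valence configurations: B⁺ [He]2s², Cl⁺ [Ne]3s²3p⁴.
The numbers (kJ/mol): B 2427, K 3052, Cl 2298.
Hence IE_2: Cl < B < K.

Cl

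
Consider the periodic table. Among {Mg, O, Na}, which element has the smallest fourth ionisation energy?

Consider each +3 ion: Mg³⁺ is already 1 electron into the core; O³⁺ still has 3 valence electrons; Na³⁺ is already 2 electrons into the core.
Pulling an electron out of a noble-gas core costs far more than removing a remaining valence electron, so Na and Mg sit at the high end of IE_4.
The numbers (kJ/mol): Mg 10543, O 7469, Na 9543.
Overall IE_4 order: O < Na < Mg.

O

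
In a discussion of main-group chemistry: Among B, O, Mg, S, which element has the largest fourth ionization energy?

After 3 electrons have been removed, what remains? B³⁺ is the bare [He] core; O³⁺ still has 3 valence electrons; Mg³⁺ is already 1 electron into the core; S³⁺ still has 3 valence electrons.
Breaking into a closed-shell core is much more expensive than removing a leftover valence electron — Mg and B have the largest IE_4 here.
Valence configurations: O³⁺ [He]2s²2p¹, S³⁺ [Ne]3s²3p¹.
Tabulated IE_4 (kJ/mol): B 25026, O 7469, Mg 10543, S 4556.
Overall IE_4 order: S < O < Mg < B.

B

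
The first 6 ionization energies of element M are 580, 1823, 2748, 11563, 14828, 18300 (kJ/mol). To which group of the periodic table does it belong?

Group 13

Look for the largest jump between consecutive ionization energies: IE4/IE3 ≈ 4.2, far larger than any earlier ratio.
That jump marks the point where a core electron is being removed. So the atom has 3 valence electrons.
A main-group element with 3 valence electrons is in group 13.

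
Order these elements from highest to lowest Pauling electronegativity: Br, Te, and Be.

Br > Te > Be

EN rises left→right (higher Z_eff, smaller atoms) and falls top→bottom (larger, more shielded atoms).
These span different periods and groups, so the two trends combine.
Te > Be: the two effects oppose for this pair; the across-period effect wins (2.10 vs 1.57).
Br > Te: both effects reinforce here, so Br is clearly the higher of the two.
Tabulated electronegativity (Pauling): Be 1.57, Br 2.96, Te 2.10.
So from highest to lowest: Br > Te > Be.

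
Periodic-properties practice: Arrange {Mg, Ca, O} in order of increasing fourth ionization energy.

The fourth ionization energy removes an electron from the +3 ion. For each element: Mg³⁺ is already 1 electron into the core; Ca³⁺ is already 1 electron into the core; O³⁺ still has 3 valence electrons.
Usually core removal costs more than valence removal, but here the competition is close: a tightly held n=2 valence electron can cost more to remove than an n=3 core electron, so the actual values have to decide it.
Approximate IE_4 values (kJ/mol): Mg 10543, Ca 6491, O 7469.
Putting it together, IE_4: Ca < O < Mg.

Ca < O < Mg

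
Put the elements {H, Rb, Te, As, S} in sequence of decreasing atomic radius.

Rb > Te > As > S > H

H is in period 1, group 1; S is in period 3, group 16; As is in period 4, group 15; Rb is in period 5, group 1; Te is in period 5, group 16.
Moving right in a period, electrons are added to the same shell under a stronger nuclear pull, so atoms get smaller; moving down, a new shell is opened and atoms get larger.
Here both period and group differ, so the two effects have to be weighed against each other.
S > H: period and group pull opposite ways; the down-group shift dominates (103 vs 32 pm).
As > S: both effects reinforce here, so As is clearly the larger of the two.
Te > As: the two effects oppose for this pair; the down-group effect wins (136 vs 121 pm).
Rb > Te: both are in period 5; the period trend gives Rb the larger value.
Approximate values (pm): H 32, S 103, As 121, Rb 210, Te 136.
So from largest to smallest: Rb > Te > As > S > H.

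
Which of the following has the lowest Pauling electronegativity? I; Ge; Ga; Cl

Cl is in period 3, group 17; Ga is in period 4, group 13; Ge is in period 4, group 14; I is in period 5, group 17.
Smaller atoms with higher effective nuclear charge are more electronegative.
Neither a single period nor a single group — weigh both effects.
Ge > Ga: Ge lies to the right of Ga in period 4, so the across-period effect alone puts Ge higher.
I > Ge: period and group pull opposite ways; the across-period shift dominates (2.66 vs 2.01).
Cl > I: they share group 17; the group trend gives Cl the larger value.
For reference (Pauling): Cl 3.16, Ga 1.81, Ge 2.01, I 2.66.
The lowest Pauling electronegativity among these belongs to Ga.

Ga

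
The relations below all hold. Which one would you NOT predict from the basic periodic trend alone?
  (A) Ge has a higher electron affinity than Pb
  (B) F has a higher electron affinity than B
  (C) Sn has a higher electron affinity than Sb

The general trend: electron affinity increases across a period and decreases down a group.
(A) Ge (period 4, group 14) vs Pb (period 6, group 14): the stated order agrees with the simple trend.
(B) F (period 2, group 17) vs B (period 2, group 13): the stated order agrees with the simple trend.
(C) Sn (period 5, group 14) vs Sb (period 5, group 15): the stated order contradicts the simple trend.
The exception is (C): adding an electron to Sb's half-filled 5p³ is unfavourable, so Sn has the more exothermic EA.

(C)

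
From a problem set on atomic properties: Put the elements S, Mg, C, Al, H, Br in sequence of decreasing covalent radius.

H is in period 1, group 1; C is in period 2, group 14; Mg is in period 3, group 2; Al is in period 3, group 13; S is in period 3, group 16; Br is in period 4, group 17.
Across a period the added protons contract the valence shell; down a group each new principal shell makes the atom larger.
These span different periods and groups, so the two trends combine.
C > H: period and group pull opposite ways; the down-group shift dominates (75 vs 32 pm).
S > C: period and group pull opposite ways; the down-group shift dominates (103 vs 75 pm).
Br > S: period and group pull opposite ways; the down-group shift dominates (114 vs 103 pm).
Al > Br: the two effects oppose for this pair; the across-period effect wins (126 vs 114 pm).
Mg > Al: both are in period 3; the period trend gives Mg the larger value.
For reference (pm): H 32, C 75, Mg 139, Al 126, S 103, Br 114.
So from largest to smallest: Mg > Al > Br > S > C > H.

Mg > Al > Br > S > C > H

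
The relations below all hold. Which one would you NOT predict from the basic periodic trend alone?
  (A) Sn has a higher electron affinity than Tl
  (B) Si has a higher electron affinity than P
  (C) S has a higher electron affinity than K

(B)

The general trend: electron affinity increases across a period and decreases down a group.
(A) Sn (period 5, group 14) vs Tl (period 6, group 13): the stated order agrees with the simple trend.
(B) Si (period 3, group 14) vs P (period 3, group 15): the stated order contradicts the simple trend.
(C) S (period 3, group 16) vs K (period 4, group 1): the stated order agrees with the simple trend.
The exception is (B): adding an electron to P's half-filled 3p³ is unfavourable, so Si (3p²) has the more exothermic EA.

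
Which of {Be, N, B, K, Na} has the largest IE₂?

Na

The second ionization energy removes an electron from the +1 ion. For each element: Be⁺ still has 1 valence electron; N⁺ still has 4 valence electrons; B⁺ still has 2 valence electrons; K⁺ is the bare [Ar] core; Na⁺ is the bare [Ne] core.
Pulling an electron out of a noble-gas core costs far more than removing a remaining valence electron, so K and Na sit at the high end of IE_2.
Valence configurations: Be⁺ [He]2s¹, N⁺ [He]2s²2p², B⁺ [He]2s².
Approximate IE_2 values (kJ/mol): Be 1757, N 2856, B 2427, K 3052, Na 4562.
Putting it together, IE_2: Be < B < N < K < Na.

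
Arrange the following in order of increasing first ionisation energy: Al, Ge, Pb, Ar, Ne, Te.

Ne is in period 2, group 18; Al is in period 3, group 13; Ar is in period 3, group 18; Ge is in period 4, group 14; Te is in period 5, group 16; Pb is in period 6, group 14.
First ionization energy rises across a period (greater Z_eff holds electrons more tightly) and falls down a group (valence electrons are farther from the nucleus).
Neither a single period nor a single group — weigh both effects.
Pb > Al: period and group pull opposite ways; the across-period shift dominates (716 vs 578 kJ/mol).
Ge > Pb: they share group 14; the group trend gives Ge the larger value.
Te > Ge: the two effects oppose for this pair; the across-period effect wins (869 vs 762 kJ/mol).
Ar > Te: relative to Te, both the across-period and down-group shifts push Ar's first ionization energy up.
Ne > Ar: Ne sits above Ar in group 18, so the down-group effect alone puts Ne higher.
For reference (kJ/mol): Ne 2081, Al 578, Ar 1521, Ge 762, Te 869, Pb 716.
So from lowest to highest: Al < Pb < Ge < Te < Ar < Ne.

Al, Pb, Ge, Te, Ar, Ne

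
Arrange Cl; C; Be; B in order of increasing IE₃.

The third ionization energy removes an electron from the +2 ion. For each element: Cl²⁺ still has 5 valence electrons; C²⁺ still has 2 valence electrons; Be²⁺ is the bare [He] core; B²⁺ still has 1 valence electron.
Pulling an electron out of a noble-gas core costs far more than removing a remaining valence electron, so Be sits at the high end of IE_3.
Valence configurations: Cl²⁺ [Ne]3s²3p³, C²⁺ [He]2s², B²⁺ [He]2s¹.
The numbers (kJ/mol): Cl 3822, C 4620, Be 14849, B 3660.
So the third ionization energies run B < Cl < C < Be.

B, Cl, C, Be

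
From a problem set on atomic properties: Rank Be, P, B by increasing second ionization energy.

Be, P, B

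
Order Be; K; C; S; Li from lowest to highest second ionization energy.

Consider each +1 ion: Be⁺ still has 1 valence electron; K⁺ is the bare [Ar] core; C⁺ still has 3 valence electrons; S⁺ still has 5 valence electrons; Li⁺ is the bare [He] core.
Breaking into a closed-shell core is much more expensive than removing a leftover valence electron — K and Li have the largest IE_2 here.
Valence configurations: Be⁺ [He]2s¹, C⁺ [He]2s²2p¹, S⁺ [Ne]3s²3p³.
Tabulated IE_2 (kJ/mol): Be 1757, K 3052, C 2353, S 2252, Li 7298.
Overall IE_2 order: Be < S < C < K < Li.

Be, S, C, K, Li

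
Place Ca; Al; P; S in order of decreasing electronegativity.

S, P, Al, Ca

Al is in period 3, group 13; P is in period 3, group 15; S is in period 3, group 16; Ca is in period 4, group 2.
Electronegativity increases across a period and decreases down a group, tracking effective nuclear charge and atomic size.
These span different periods and groups, so the two trends combine.
Al > Ca: both effects reinforce here, so Al is clearly the higher of the two.
P > Al: P lies to the right of Al in period 3, so the across-period effect alone puts P higher.
S > P: S lies to the right of P in period 3, so the across-period effect alone puts S higher.
Tabulated electronegativity (Pauling): Al 1.61, P 2.19, S 2.58, Ca 1.00.
So from highest to lowest: S > P > Al > Ca.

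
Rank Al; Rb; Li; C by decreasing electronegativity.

Li is in period 2, group 1; C is in period 2, group 14; Al is in period 3, group 13; Rb is in period 5, group 1.
Smaller atoms with higher effective nuclear charge are more electronegative.
These span different periods and groups, so the two trends combine.
Li > Rb: they share group 1; the group trend gives Li the larger value.
Al > Li: the two effects oppose for this pair; the across-period effect wins (1.61 vs 0.98).
C > Al: relative to Al, both the across-period and down-group shifts push C's electronegativity up.
Approximate values (Pauling): Li 0.98, C 2.55, Al 1.61, Rb 0.82.
So from highest to lowest: C > Al > Li > Rb.

C > Al > Li > Rb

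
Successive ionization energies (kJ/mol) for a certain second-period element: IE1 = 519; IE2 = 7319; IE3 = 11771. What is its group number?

Group 1

Look for the largest jump between consecutive ionization energies: IE2/IE1 ≈ 14.1, far larger than any earlier ratio.
That jump marks the point where a core electron is being removed. So the atom has 1 valence electron.
A main-group element with 1 valence electron is in group 1.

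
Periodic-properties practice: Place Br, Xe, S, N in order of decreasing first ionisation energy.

N is in period 2, group 15; S is in period 3, group 16; Br is in period 4, group 17; Xe is in period 5, group 18.
Across a period the outer electron is held more tightly (higher IE₁); down a group it sits in a higher shell, more shielded, and comes off more easily.
A diagonal step moves right (one effect) and down (the opposite effect) at once.
Br > S: the two effects oppose for this pair; the across-period effect wins (1140 vs 1000 kJ/mol).
Xe > Br: period and group pull opposite ways; the across-period shift dominates (1170 vs 1140 kJ/mol).
N > Xe: the two effects oppose for this pair; the down-group effect wins (1402 vs 1170 kJ/mol).
Approximate values (kJ/mol): N 1402, S 1000, Br 1140, Xe 1170.
So from highest to lowest: N > Xe > Br > S.

N > Xe > Br > S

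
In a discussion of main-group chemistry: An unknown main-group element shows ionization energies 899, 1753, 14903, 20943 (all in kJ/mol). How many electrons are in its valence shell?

2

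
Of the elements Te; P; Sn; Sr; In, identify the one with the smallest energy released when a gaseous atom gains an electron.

Sr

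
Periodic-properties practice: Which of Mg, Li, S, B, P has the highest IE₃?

Li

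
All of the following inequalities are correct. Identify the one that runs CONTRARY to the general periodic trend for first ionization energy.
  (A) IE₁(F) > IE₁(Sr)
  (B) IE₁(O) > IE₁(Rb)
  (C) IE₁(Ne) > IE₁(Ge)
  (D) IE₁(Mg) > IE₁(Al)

(D)

The general trend: first ionization energy increases across a period and decreases down a group.
(A) F (period 2, group 17) vs Sr (period 5, group 2): the stated order agrees with the simple trend.
(B) O (period 2, group 16) vs Rb (period 5, group 1): the stated order agrees with the simple trend.
(C) Ne (period 2, group 18) vs Ge (period 4, group 14): the stated order agrees with the simple trend.
(D) Mg (period 3, group 2) vs Al (period 3, group 13): the stated order contradicts the simple trend.
The exception is (D): Al's single 3p electron is easier to remove than one from Mg's filled 3s².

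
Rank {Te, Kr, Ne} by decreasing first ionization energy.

Ne is in period 2, group 18; Kr is in period 4, group 18; Te is in period 5, group 16.
Removing the outermost electron gets harder across a period and easier down a group.
Here both period and group differ, so the two effects have to be weighed against each other.
Kr > Te: both effects reinforce here, so Kr is clearly the higher of the two.
Ne > Kr: Ne sits above Kr in group 18, so the down-group effect alone puts Ne higher.
Approximate values (kJ/mol): Ne 2081, Kr 1351, Te 869.
So from highest to lowest: Ne > Kr > Te.

Ne, Kr, Te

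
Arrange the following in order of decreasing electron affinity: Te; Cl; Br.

Cl is in period 3, group 17; Br is in period 4, group 17; Te is in period 5, group 16.
Electron affinity generally becomes more exothermic across a period toward the halogens and less exothermic down a group.
These span different periods and groups, so the two trends combine.
Br > Te: both effects reinforce here, so Br is clearly the higher of the two.
Cl > Br: they share group 17; the group trend gives Cl the larger value.
For reference (kJ/mol): Cl 349, Br 325, Te 190.
So from highest to lowest: Cl > Br > Te.

Cl > Br > Te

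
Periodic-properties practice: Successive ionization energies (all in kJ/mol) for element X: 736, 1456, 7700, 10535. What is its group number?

Group 2

Look for the largest jump between consecutive ionization energies: IE3/IE2 ≈ 5.3, far larger than any earlier ratio.
That jump marks the point where a core electron is being removed. So the atom has 2 valence electrons.
A main-group element with 2 valence electrons is in group 2.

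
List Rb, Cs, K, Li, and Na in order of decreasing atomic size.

Cs > Rb > K > Na > Li

Radius decreases left→right (rising Z_eff, same n) and increases top→bottom (higher n).
All are in group 1, so atomic radius increases down the group.
So from largest to smallest: Cs > Rb > K > Na > Li.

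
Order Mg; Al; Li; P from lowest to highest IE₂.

Mg < Al < P < Li

After 1 electron has been removed, what remains? Mg⁺ still has 1 valence electron; Al⁺ still has 2 valence electrons; Li⁺ is the bare [He] core; P⁺ still has 4 valence electrons.
Breaking into a closed-shell core is much more expensive than removing a leftover valence electron — Li has the largest IE_2 here.
Valence configurations: Mg⁺ [Ne]3s¹, Al⁺ [Ne]3s², P⁺ [Ne]3s²3p².
Tabulated IE_2 (kJ/mol): Mg 1451, Al 1817, Li 7298, P 1907.
Hence IE_2: Mg < Al < P < Li.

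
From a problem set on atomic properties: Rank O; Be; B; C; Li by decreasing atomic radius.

Li > Be > B > C > O

Li is in period 2, group 1; Be is in period 2, group 2; B is in period 2, group 13; C is in period 2, group 14; O is in period 2, group 16.
Moving right in a period, electrons are added to the same shell under a stronger nuclear pull, so atoms get smaller; moving down, a new shell is opened and atoms get larger.
All lie in period 2, so atomic radius increases right to left.
So from largest to smallest: Li > Be > B > C > O.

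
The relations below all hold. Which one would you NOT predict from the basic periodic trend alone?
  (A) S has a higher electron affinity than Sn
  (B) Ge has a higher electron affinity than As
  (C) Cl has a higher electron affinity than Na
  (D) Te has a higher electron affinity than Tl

(B)

The general trend: electron affinity increases across a period and decreases down a group.
(A) S (period 3, group 16) vs Sn (period 5, group 14): the stated order agrees with the simple trend.
(B) Ge (period 4, group 14) vs As (period 4, group 15): the stated order contradicts the simple trend.
(C) Cl (period 3, group 17) vs Na (period 3, group 1): the stated order agrees with the simple trend.
(D) Te (period 5, group 16) vs Tl (period 6, group 13): the stated order agrees with the simple trend.
The exception is (B): adding an electron to As's half-filled 4p³ is unfavourable, so Ge (4p²) has the more exothermic EA.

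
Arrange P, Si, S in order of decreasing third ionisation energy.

IE_3 is the cost of taking one more electron from the +2 cation: P²⁺ still has 3 valence electrons; Si²⁺ still has 2 valence electrons; S²⁺ still has 4 valence electrons.
All are still removing valence electrons, so compare the +2 ions as you would atoms: IE_3 generally rises across a period (higher Z_eff) and falls down a group (larger shell), subject to the usual subshell exceptions.
Valence configurations: P²⁺ [Ne]3s²3p¹, Si²⁺ [Ne]3s², S²⁺ [Ne]3s²3p².
P²⁺ loses a lone 3p electron whereas Si²⁺ must break into a filled 3s² pair, so IE_3(Si) > IE_3(P) even though P has the higher nuclear charge.
The numbers (kJ/mol): P 2914, Si 3232, S 3357.
Overall IE_3 order: P < Si < S.

S, Si, P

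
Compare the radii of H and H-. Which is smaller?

H

Forming H- adds 1 electron to H. More electron–electron repulsion in the same shell, with unchanged nuclear charge, lets the cloud expand.
An anion is larger than its parent atom: H- > H.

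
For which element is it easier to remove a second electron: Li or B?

B

Consider each +1 ion: Li⁺ is the bare [He] core; B⁺ still has 2 valence electrons.
Breaking into a closed-shell core is much more expensive than removing a leftover valence electron — Li has the largest IE_2 here.
Tabulated IE_2 (kJ/mol): Li 7298, B 2427.
So the second ionization energies run B < Li.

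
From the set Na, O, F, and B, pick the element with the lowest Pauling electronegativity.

B is in period 2, group 13; O is in period 2, group 16; F is in period 2, group 17; Na is in period 3, group 1.
EN rises left→right (higher Z_eff, smaller atoms) and falls top→bottom (larger, more shielded atoms).
Here both period and group differ, so the two effects have to be weighed against each other.
B > Na: relative to Na, both the across-period and down-group shifts push B's electronegativity up.
O > B: both are in period 2; the period trend gives O the larger value.
F > O: both are in period 2; the period trend gives F the larger value.
Tabulated electronegativity (Pauling): B 2.04, O 3.44, F 3.98, Na 0.93.
The lowest Pauling electronegativity among these belongs to Na.

Na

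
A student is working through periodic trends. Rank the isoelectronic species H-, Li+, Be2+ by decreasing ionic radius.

All of these have 2 electrons, so size is governed by nuclear charge alone: the more protons, the stronger the pull on the same electron cloud, and the smaller the ion.
Nuclear charges: Be2+ (Z=4), Li+ (Z=3), H- (Z=1).
Largest to smallest: H- > Li+ > Be2+.

H- > Li+ > Be2+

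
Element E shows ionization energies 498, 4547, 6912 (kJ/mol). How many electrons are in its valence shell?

Look for the largest jump between consecutive ionization energies: IE2/IE1 ≈ 9.1, far larger than any earlier ratio.
That jump marks the point where a core electron is being removed. So the atom has 1 valence electron.

1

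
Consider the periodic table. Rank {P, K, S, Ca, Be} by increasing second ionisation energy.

Ca < Be < P < S < K

After 1 electron has been removed, what remains? P⁺ still has 4 valence electrons; K⁺ is the bare [Ar] core; S⁺ still has 5 valence electrons; Ca⁺ still has 1 valence electron; Be⁺ still has 1 valence electron.
Pulling an electron out of a noble-gas core costs far more than removing a remaining valence electron, so K sits at the high end of IE_2.
Valence configurations: P⁺ [Ne]3s²3p², S⁺ [Ne]3s²3p³, Ca⁺ [Ar]4s¹, Be⁺ [He]2s¹.
Tabulated IE_2 (kJ/mol): P 1907, K 3052, S 2252, Ca 1145, Be 1757.
Putting it together, IE_2: Ca < Be < P < S < K.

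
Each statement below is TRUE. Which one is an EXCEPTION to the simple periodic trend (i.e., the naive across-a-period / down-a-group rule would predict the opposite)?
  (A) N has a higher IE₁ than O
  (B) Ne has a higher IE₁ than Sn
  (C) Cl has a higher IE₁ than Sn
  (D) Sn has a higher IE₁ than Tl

The general trend: IE₁ increases across a period and decreases down a group.
(A) N (period 2, group 15) vs O (period 2, group 16): the stated order contradicts the simple trend.
(B) Ne (period 2, group 18) vs Sn (period 5, group 14): the stated order agrees with the simple trend.
(C) Cl (period 3, group 17) vs Sn (period 5, group 14): the stated order agrees with the simple trend.
(D) Sn (period 5, group 14) vs Tl (period 6, group 13): the stated order agrees with the simple trend.
The exception is (A): pairing an electron in O's 2p⁴ costs repulsion energy, so O ionizes more easily than half-filled N (2p³).

(A)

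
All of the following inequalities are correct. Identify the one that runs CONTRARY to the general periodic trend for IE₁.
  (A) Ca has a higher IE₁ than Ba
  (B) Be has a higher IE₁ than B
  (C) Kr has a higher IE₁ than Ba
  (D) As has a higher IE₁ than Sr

The general trend: IE₁ increases across a period and decreases down a group.
(A) Ca (period 4, group 2) vs Ba (period 6, group 2): the stated order agrees with the simple trend.
(B) Be (period 2, group 2) vs B (period 2, group 13): the stated order contradicts the simple trend.
(C) Kr (period 4, group 18) vs Ba (period 6, group 2): the stated order agrees with the simple trend.
(D) As (period 4, group 15) vs Sr (period 5, group 2): the stated order agrees with the simple trend.
The exception is (B): removing B's lone 2p electron is easier than breaking Be's filled 2s².

(B)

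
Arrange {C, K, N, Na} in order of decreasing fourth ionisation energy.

IE_4 is the cost of taking one more electron from the +3 cation: C³⁺ still has 1 valence electron; K³⁺ is already 2 electrons into the core; N³⁺ still has 2 valence electrons; Na³⁺ is already 2 electrons into the core.
Usually core removal costs more than valence removal, but here the competition is close: a tightly held n=2 valence electron can cost more to remove than an n=3 core electron, so the actual values have to decide it.
Valence configurations: C³⁺ [He]2s¹, N³⁺ [He]2s².
Approximate IE_4 values (kJ/mol): C 6223, K 5877, N 7475, Na 9543.
Overall IE_4 order: K < C < N < Na.

Na > N > C > K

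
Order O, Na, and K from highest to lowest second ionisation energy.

IE_2 is the cost of taking one more electron from the +1 cation: O⁺ still has 5 valence electrons; Na⁺ is the bare [Ne] core; K⁺ is the bare [Ar] core.
Usually core removal costs more than valence removal, but here the competition is close: a tightly held n=2 valence electron can cost more to remove than an n=3 core electron, so the actual values have to decide it.
Approximate IE_2 values (kJ/mol): O 3388, Na 4562, K 3052.
Putting it together, IE_2: K < O < Na.

Na, O, K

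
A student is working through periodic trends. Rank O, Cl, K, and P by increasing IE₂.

Consider each +1 ion: O⁺ still has 5 valence electrons; Cl⁺ still has 6 valence electrons; K⁺ is the bare [Ar] core; P⁺ still has 4 valence electrons.
Usually core removal costs more than valence removal, but here the competition is close: a tightly held n=2 valence electron can cost more to remove than an n=3 core electron, so the actual values have to decide it.
Valence configurations: O⁺ [He]2s²2p³, Cl⁺ [Ne]3s²3p⁴, P⁺ [Ne]3s²3p².
Approximate IE_2 values (kJ/mol): O 3388, Cl 2298, K 3052, P 1907.
So the second ionization energies run P < Cl < K < O.

P < Cl < K < O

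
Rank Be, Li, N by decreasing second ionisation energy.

Li, N, Be

Consider each +1 ion: Be⁺ still has 1 valence electron; Li⁺ is the bare [He] core; N⁺ still has 4 valence electrons.
Breaking into a closed-shell core is much more expensive than removing a leftover valence electron — Li has the largest IE_2 here.
Valence configurations: Be⁺ [He]2s¹, N⁺ [He]2s²2p².
Approximate IE_2 values (kJ/mol): Be 1757, Li 7298, N 2856.
Hence IE_2: Be < N < Li.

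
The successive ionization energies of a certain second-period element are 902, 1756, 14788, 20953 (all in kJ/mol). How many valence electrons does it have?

2

Look for the largest jump between consecutive ionization energies: IE3/IE2 ≈ 8.4, far larger than any earlier ratio.
That jump marks the point where a core electron is being removed. So the atom has 2 valence electrons.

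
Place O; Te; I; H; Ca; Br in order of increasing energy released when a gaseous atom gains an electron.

Ca < H < O < Te < I < Br

H is in period 1, group 1; O is in period 2, group 16; Ca is in period 4, group 2; Br is in period 4, group 17; Te is in period 5, group 16; I is in period 5, group 17.
Adding an electron releases more energy for atoms nearer the top right (short of the noble gases).
Neither a single period nor a single group — weigh both effects.
H > Ca: period and group pull opposite ways; the down-group shift dominates (73 vs 2 kJ/mol).
O > H: period and group pull opposite ways; the across-period shift dominates (141 vs 73 kJ/mol).
Te > O: this pair runs against the simple trend — see the exception note.
I > Te: both are in period 5; the period trend gives I the larger value.
Br > I: they share group 17; the group trend gives Br the larger value.
Note the exception: Te has a higher electron affinity than O, contrary to the simple trend — O's compact 2p subshell gives strong electron–electron repulsion on the added electron.
Tabulated electron affinity (kJ/mol): H 73, O 141, Ca 2, Br 325, Te 190, I 295.
So from lowest to highest: Ca < H < O < Te < I < Br.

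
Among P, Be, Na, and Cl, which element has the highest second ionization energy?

Na

After 1 electron has been removed, what remains? P⁺ still has 4 valence electrons; Be⁺ still has 1 valence electron; Na⁺ is the bare [Ne] core; Cl⁺ still has 6 valence electrons.
Breaking into a closed-shell core is much more expensive than removing a leftover valence electron — Na has the largest IE_2 here.
Valence configurations: P⁺ [Ne]3s²3p², Be⁺ [He]2s¹, Cl⁺ [Ne]3s²3p⁴.
The numbers (kJ/mol): P 1907, Be 1757, Na 4562, Cl 2298.
Overall IE_2 order: Be < P < Cl < Na.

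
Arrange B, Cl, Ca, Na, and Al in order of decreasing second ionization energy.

Na > B > Cl > Al > Ca

After 1 electron has been removed, what remains? B⁺ still has 2 valence electrons; Cl⁺ still has 6 valence electrons; Ca⁺ still has 1 valence electron; Na⁺ is the bare [Ne] core; Al⁺ still has 2 valence electrons.
Breaking into a closed-shell core is much more expensive than removing a leftover valence electron — Na has the largest IE_2 here.
Valence configurations: B⁺ [He]2s², Cl⁺ [Ne]3s²3p⁴, Ca⁺ [Ar]4s¹, Al⁺ [Ne]3s².
The numbers (kJ/mol): B 2427, Cl 2298, Ca 1145, Na 4562, Al 1817.
Putting it together, IE_2: Ca < Al < Cl < B < Na.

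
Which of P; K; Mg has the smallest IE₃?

The third ionization energy removes an electron from the +2 ion. For each element: P²⁺ still has 3 valence electrons; K²⁺ is already 1 electron into the core; Mg²⁺ is the bare [Ne] core.
Pulling an electron out of a noble-gas core costs far more than removing a remaining valence electron, so K and Mg sit at the high end of IE_3.
The numbers (kJ/mol): P 2914, K 4420, Mg 7733.
Putting it together, IE_3: P < K < Mg.

P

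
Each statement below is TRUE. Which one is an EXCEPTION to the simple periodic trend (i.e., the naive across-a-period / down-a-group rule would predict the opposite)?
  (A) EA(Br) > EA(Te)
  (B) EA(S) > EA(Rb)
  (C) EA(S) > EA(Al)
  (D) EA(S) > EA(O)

(D)

The general trend: electron affinity increases across a period and decreases down a group.
(A) Br (period 4, group 17) vs Te (period 5, group 16): the stated order agrees with the simple trend.
(B) S (period 3, group 16) vs Rb (period 5, group 1): the stated order agrees with the simple trend.
(C) S (period 3, group 16) vs Al (period 3, group 13): the stated order agrees with the simple trend.
(D) S (period 3, group 16) vs O (period 2, group 16): the stated order contradicts the simple trend.
The exception is (D): the compact 2p subshell of O repels the added electron more than S's larger 3p does.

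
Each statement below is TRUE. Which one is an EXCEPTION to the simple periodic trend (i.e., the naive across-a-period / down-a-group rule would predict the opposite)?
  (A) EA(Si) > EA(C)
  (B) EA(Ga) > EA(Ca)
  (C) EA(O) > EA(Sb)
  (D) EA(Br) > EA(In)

(A)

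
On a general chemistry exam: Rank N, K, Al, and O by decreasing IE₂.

After 1 electron has been removed, what remains? N⁺ still has 4 valence electrons; K⁺ is the bare [Ar] core; Al⁺ still has 2 valence electrons; O⁺ still has 5 valence electrons.
Usually core removal costs more than valence removal, but here the competition is close: a tightly held n=2 valence electron can cost more to remove than an n=3 core electron, so the actual values have to decide it.
Valence configurations: N⁺ [He]2s²2p², Al⁺ [Ne]3s², O⁺ [He]2s²2p³.
Approximate IE_2 values (kJ/mol): N 2856, K 3052, Al 1817, O 3388.
Overall IE_2 order: Al < N < K < O.

O > K > N > Al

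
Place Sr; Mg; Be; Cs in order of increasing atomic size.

Be is in period 2, group 2; Mg is in period 3, group 2; Sr is in period 5, group 2; Cs is in period 6, group 1.
Radius decreases left→right (rising Z_eff, same n) and increases top→bottom (higher n).
These span different periods and groups, so the two trends combine.
Mg > Be: Mg sits below Be in group 2, so the down-group effect alone puts Mg larger.
Sr > Mg: Sr sits below Mg in group 2, so the down-group effect alone puts Sr larger.
Cs > Sr: relative to Sr, both the across-period and down-group shifts push Cs's atomic radius up.
Approximate values (pm): Be 102, Mg 139, Sr 185, Cs 232.
So from smallest to largest: Be < Mg < Sr < Cs.

Be < Mg < Sr < Cs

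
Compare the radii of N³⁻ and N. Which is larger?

N³⁻

Forming N³⁻ adds 3 electrons to N. More electron–electron repulsion in the same shell, with unchanged nuclear charge, lets the cloud expand.
An anion is larger than its parent atom: N³⁻ > N.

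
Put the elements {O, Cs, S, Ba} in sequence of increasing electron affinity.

O is in period 2, group 16; S is in period 3, group 16; Cs is in period 6, group 1; Ba is in period 6, group 2.
Electron affinity generally becomes more exothermic across a period toward the halogens and less exothermic down a group.
Neither a single period nor a single group — weigh both effects.
Cs > Ba: this pair runs against the simple trend — see the exception note.
O > Cs: relative to Cs, both the across-period and down-group shifts push O's electron affinity up.
S > O: this pair runs against the simple trend — see the exception note.
Note the exception: Cs has a higher electron affinity than Ba, contrary to the simple trend — adding an electron to Ba (ns²) has to open a new, higher-energy np subshell, which is unfavourable.
Note the exception: S has a higher electron affinity than O, contrary to the simple trend — the compact 2p subshell of O repels the added electron more than S's larger 3p does.
Tabulated electron affinity (kJ/mol): O 141, S 200, Cs 46, Ba 14.
So from lowest to highest: Ba < Cs < O < S.

Ba < Cs < O < S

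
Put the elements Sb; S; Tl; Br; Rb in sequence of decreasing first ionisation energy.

S is in period 3, group 16; Br is in period 4, group 17; Rb is in period 5, group 1; Sb is in period 5, group 15; Tl is in period 6, group 13.
IE₁ increases left→right with effective nuclear charge and decreases top→bottom as the valence shell moves farther out.
These span different periods and groups, so the two trends combine.
Tl > Rb: the two effects oppose for this pair; the across-period effect wins (589 vs 403 kJ/mol).
Sb > Tl: relative to Tl, both the across-period and down-group shifts push Sb's first ionization energy up.
S > Sb: relative to Sb, both the across-period and down-group shifts push S's first ionization energy up.
Br > S: period and group pull opposite ways; the across-period shift dominates (1140 vs 1000 kJ/mol).
For reference (kJ/mol): S 1000, Br 1140, Rb 403, Sb 831, Tl 589.
So from highest to lowest: Br > S > Sb > Tl > Rb.

Br, S, Sb, Tl, Rb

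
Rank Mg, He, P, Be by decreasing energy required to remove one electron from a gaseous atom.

He > P > Be > Mg

He is in period 1, group 18; Be is in period 2, group 2; Mg is in period 3, group 2; P is in period 3, group 15.
First ionization energy rises across a period (greater Z_eff holds electrons more tightly) and falls down a group (valence electrons are farther from the nucleus).
Here both period and group differ, so the two effects have to be weighed against each other.
Be > Mg: they share group 2; the group trend gives Be the larger value.
P > Be: period and group pull opposite ways; the across-period shift dominates (1012 vs 900 kJ/mol).
He > P: relative to P, both the across-period and down-group shifts push He's first ionization energy up.
Tabulated first ionization energy (kJ/mol): He 2372, Be 900, Mg 738, P 1012.
So from highest to lowest: He > P > Be > Mg.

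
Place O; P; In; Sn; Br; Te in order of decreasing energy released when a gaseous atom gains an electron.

EA tends to increase across a period and decrease down a group, though the pattern is less regular than for IE or radius.
Here both period and group differ, so the two effects have to be weighed against each other.
P > In: both effects reinforce here, so P is clearly the higher of the two.
Sn > P: this pair runs against the simple trend — see the exception note.
O > Sn: both effects reinforce here, so O is clearly the higher of the two.
Te > O: this pair runs against the simple trend — see the exception note.
Br > Te: both effects reinforce here, so Br is clearly the higher of the two.
Note the exception: Sn has a higher electron affinity than P, contrary to the simple trend — adding an electron to P's half-filled np³ subshell costs electron-pairing energy.
Note the exception: Te has a higher electron affinity than O, contrary to the simple trend — O's compact 2p subshell gives strong electron–electron repulsion on the added electron.
Approximate values (kJ/mol): O 141, P 72, Br 325, In 29, Sn 107, Te 190.
So from highest to lowest: Br > Te > O > Sn > P > In.

Br > Te > O > Sn > P > In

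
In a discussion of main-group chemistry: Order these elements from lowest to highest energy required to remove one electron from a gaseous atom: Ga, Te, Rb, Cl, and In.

Rb < In < Ga < Te < Cl

Across a period the outer electron is held more tightly (higher IE₁); down a group it sits in a higher shell, more shielded, and comes off more easily.
Neither a single period nor a single group — weigh both effects.
In > Rb: both are in period 5; the period trend gives In the larger value.
Ga > In: Ga sits above In in group 13, so the down-group effect alone puts Ga higher.
Te > Ga: period and group pull opposite ways; the across-period shift dominates (869 vs 579 kJ/mol).
Cl > Te: relative to Te, both the across-period and down-group shifts push Cl's first ionization energy up.
For reference (kJ/mol): Cl 1251, Ga 579, Rb 403, In 558, Te 869.
So from lowest to highest: Rb < In < Ga < Te < Cl.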